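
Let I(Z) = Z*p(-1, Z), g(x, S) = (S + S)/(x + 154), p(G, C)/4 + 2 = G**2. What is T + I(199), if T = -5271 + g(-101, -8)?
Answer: -321567/53 ≈ -6067.3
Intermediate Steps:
p(G, C) = -8 + 4*G**2
g(x, S) = 2*S/(154 + x) (g(x, S) = (2*S)/(154 + x) = 2*S/(154 + x))
I(Z) = -4*Z (I(Z) = Z*(-8 + 4*(-1)**2) = Z*(-8 + 4*1) = Z*(-8 + 4) = Z*(-4) = -4*Z)
T = -279379/53 (T = -5271 + 2*(-8)/(154 - 101) = -5271 + 2*(-8)/53 = -5271 + 2*(-8)*(1/53) = -5271 - 16/53 = -279379/53 ≈ -5271.3)
T + I(199) = -279379/53 - 4*199 = -279379/53 - 796 = -321567/53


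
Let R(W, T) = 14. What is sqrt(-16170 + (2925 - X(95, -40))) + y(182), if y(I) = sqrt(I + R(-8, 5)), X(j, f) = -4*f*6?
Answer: 14 + I*sqrt(14205) ≈ 14.0 + 119.18*I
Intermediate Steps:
X(j, f) = -24*f
y(I) = sqrt(14 + I) (y(I) = sqrt(I + 14) = sqrt(14 + I))
sqrt(-16170 + (2925 - X(95, -40))) + y(182) = sqrt(-16170 + (2925 - (-24)*(-40))) + sqrt(14 + 182) = sqrt(-16170 + (2925 - 1*960)) + sqrt(196) = sqrt(-16170 + (2925 - 960)) + 14 = sqrt(-16170 + 1965) + 14 = sqrt(-14205) + 14 = I*sqrt(14205) + 14 = 14 + I*sqrt(14205)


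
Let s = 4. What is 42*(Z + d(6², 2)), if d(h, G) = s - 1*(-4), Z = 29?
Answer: 1554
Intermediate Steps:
d(h, G) = 8 (d(h, G) = 4 - 1*(-4) = 4 + 4 = 8)
42*(Z + d(6², 2)) = 42*(29 + 8) = 42*37 = 1554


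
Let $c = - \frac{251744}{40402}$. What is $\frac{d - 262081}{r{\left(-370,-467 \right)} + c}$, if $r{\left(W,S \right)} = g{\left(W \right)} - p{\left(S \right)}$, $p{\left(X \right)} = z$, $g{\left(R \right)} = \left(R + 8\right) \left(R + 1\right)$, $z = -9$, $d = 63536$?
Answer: $- \frac{802161509}{539693023} \approx -1.4863$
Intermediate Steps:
$g{\left(R \right)} = \left(1 + R\right) \left(8 + R\right)$ ($g{\left(R \right)} = \left(8 + R\right) \left(1 + R\right) = \left(1 + R\right) \left(8 + R\right)$)
$p{\left(X \right)} = -9$
$c = - \frac{125872}{20201}$ ($c = \left(-251744\right) \frac{1}{40402} = - \frac{125872}{20201} \approx -6.231$)
$r{\left(W,S \right)} = 17 + W^{2} + 9 W$ ($r{\left(W,S \right)} = \left(8 + W^{2} + 9 W\right) - -9 = \left(8 + W^{2} + 9 W\right) + 9 = 17 + W^{2} + 9 W$)
$\frac{d - 262081}{r{\left(-370,-467 \right)} + c} = \frac{63536 - 262081}{\left(17 + \left(-370\right)^{2} + 9 \left(-370\right)\right) - \frac{125872}{20201}} = - \frac{198545}{\left(17 + 136900 - 3330\right) - \frac{125872}{20201}} = - \frac{198545}{133587 - \frac{125872}{20201}} = - \frac{198545}{\frac{2698465115}{20201}} = \left(-198545\right) \frac{20201}{2698465115} = - \frac{802161509}{539693023}$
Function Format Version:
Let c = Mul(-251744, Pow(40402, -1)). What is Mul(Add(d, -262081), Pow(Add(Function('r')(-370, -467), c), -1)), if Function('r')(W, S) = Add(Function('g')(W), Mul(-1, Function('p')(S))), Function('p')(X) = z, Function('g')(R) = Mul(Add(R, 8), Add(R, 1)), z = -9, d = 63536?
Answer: Rational(-802161509, 539693023) ≈ -1.4863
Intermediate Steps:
Function('g')(R) = Mul(Add(1, R), Add(8, R)) (Function('g')(R) = Mul(Add(8, R), Add(1, R)) = Mul(Add(1, R), Add(8, R)))
Function('p')(X) = -9
c = Rational(-125872, 20201) (c = Mul(-251744, Rational(1, 40402)) = Rational(-125872, 20201) ≈ -6.2310)
Function('r')(W, S) = Add(17, Pow(W, 2), Mul(9, W)) (Function('r')(W, S) = Add(Add(8, Pow(W, 2), Mul(9, W)), Mul(-1, -9)) = Add(Add(8, Pow(W, 2), Mul(9, W)), 9) = Add(17, Pow(W, 2), Mul(9, W)))
Mul(Add(d, -262081), Pow(Add(Function('r')(-370, -467), c), -1)) = Mul(Add(63536, -262081), Pow(Add(Add(17, Pow(-370, 2), Mul(9, -370)), Rational(-125872, 20201)), -1)) = Mul(-198545, Pow(Add(Add(17, 136900, -3330), Rational(-125872, 20201)), -1)) = Mul(-198545, Pow(Add(133587, Rational(-125872, 20201)), -1)) = Mul(-198545, Pow(Rational(2698465115, 20201), -1)) = Mul(-198545, Rational(20201, 2698465115)) = Rational(-802161509, 539693023)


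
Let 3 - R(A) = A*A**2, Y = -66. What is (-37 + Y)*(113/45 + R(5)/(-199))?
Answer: -2881631/8955 ≈ -321.79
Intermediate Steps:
R(A) = 3 - A**3 (R(A) = 3 - A*A**2 = 3 - A**3)
(-37 + Y)*(113/45 + R(5)/(-199)) = (-37 - 66)*(113/45 + (3 - 1*5**3)/(-199)) = -103*(113*(1/45) + (3 - 1*125)*(-1/199)) = -103*(113/45 + (3 - 125)*(-1/199)) = -103*(113/45 - 122*(-1/199)) = -103*(113/45 + 122/199) = -103*27977/8955 = -2881631/8955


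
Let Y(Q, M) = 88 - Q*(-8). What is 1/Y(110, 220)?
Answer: 1/968 ≈ 0.0010331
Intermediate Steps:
Y(Q, M) = 88 + 8*Q (Y(Q, M) = 88 - (-8)*Q = 88 + 8*Q)
1/Y(110, 220) = 1/(88 + 8*110) = 1/(88 + 880) = 1/968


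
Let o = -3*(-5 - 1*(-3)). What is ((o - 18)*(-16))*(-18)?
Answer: -3456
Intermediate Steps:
o = 6 (o = -3*(-5 + 3) = -3*(-2) = 6)
((o - 18)*(-16))*(-18) = ((6 - 18)*(-16))*(-18) = -12*(-16)*(-18) = 192*(-18) = -3456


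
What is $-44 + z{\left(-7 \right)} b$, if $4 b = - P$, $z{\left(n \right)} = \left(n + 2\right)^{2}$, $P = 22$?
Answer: $- \frac{363}{2} \approx -181.5$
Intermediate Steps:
$z{\left(n \right)} = \left(2 + n\right)^{2}$
$b = - \frac{11}{2}$ ($b = \frac{\left(-1\right) 22}{4} = \frac{1}{4} \left(-22\right) = - \frac{11}{2} \approx -5.5$)
$-44 + z{\left(-7 \right)} b = -44 + \left(2 - 7\right)^{2} \left(- \frac{11}{2}\right) = -44 + \left(-5\right)^{2} \left(- \frac{11}{2}\right) = -44 + 25 \left(- \frac{11}{2}\right) = -44 - \frac{275}{2} = - \frac{363}{2}$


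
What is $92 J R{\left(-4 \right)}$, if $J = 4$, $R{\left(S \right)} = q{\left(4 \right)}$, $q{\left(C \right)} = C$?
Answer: $1472$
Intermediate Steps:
$R{\left(S \right)} = 4$
$92 J R{\left(-4 \right)} = 92 \cdot 4 \cdot 4 = 368 \cdot 4 = 1472$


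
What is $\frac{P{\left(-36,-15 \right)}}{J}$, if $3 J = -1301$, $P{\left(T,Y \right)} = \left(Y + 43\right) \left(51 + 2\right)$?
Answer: $- \frac{4452}{1301} \approx -3.422$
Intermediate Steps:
$P{\left(T,Y \right)} = 2279 + 53 Y$ ($P{\left(T,Y \right)} = \left(43 + Y\right) 53 = 2279 + 53 Y$)
$J = - \frac{1301}{3}$ ($J = \frac{1}{3} \left(-1301\right) = - \frac{1301}{3} \approx -433.67$)
$\frac{P{\left(-36,-15 \right)}}{J} = \frac{2279 + 53 \left(-15\right)}{- \frac{1301}{3}} = \left(2279 - 795\right) \left(- \frac{3}{1301}\right) = 1484 \left(- \frac{3}{1301}\right) = - \frac{4452}{1301}$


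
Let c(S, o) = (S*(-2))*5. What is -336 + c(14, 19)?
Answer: -476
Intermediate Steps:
c(S, o) = -10*S (c(S, o) = -2*S*5 = -10*S)
-336 + c(14, 19) = -336 - 10*14 = -336 - 140 = -476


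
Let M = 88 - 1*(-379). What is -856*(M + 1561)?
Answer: -1735968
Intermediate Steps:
M = 467 (M = 88 + 379 = 467)
-856*(M + 1561) = -856*(467 + 1561) = -856*2028 = -1735968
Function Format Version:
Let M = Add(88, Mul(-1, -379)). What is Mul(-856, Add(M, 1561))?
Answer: -1735968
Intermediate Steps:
M = 467 (M = Add(88, 379) = 467)
Mul(-856, Add(M, 1561)) = Mul(-856, Add(467, 1561)) = Mul(-856, 2028) = -1735968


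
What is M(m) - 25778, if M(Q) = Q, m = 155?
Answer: -25623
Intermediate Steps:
M(m) - 25778 = 155 - 25778 = -25623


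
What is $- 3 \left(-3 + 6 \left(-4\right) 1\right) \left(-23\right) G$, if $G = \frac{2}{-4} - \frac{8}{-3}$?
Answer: $- \frac{8073}{2} \approx -4036.5$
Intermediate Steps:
$G = \frac{13}{6}$ ($G = 2 \left(- \frac{1}{4}\right) - - \frac{8}{3} = - \frac{1}{2} + \frac{8}{3} = \frac{13}{6} \approx 2.1667$)
$- 3 \left(-3 + 6 \left(-4\right) 1\right) \left(-23\right) G = - 3 \left(-3 + 6 \left(-4\right) 1\right) \left(-23\right) \frac{13}{6} = - 3 \left(-3 - 24\right) \left(-23\right) \frac{13}{6} = \left(-3\right) \left(-27\right) \left(-23\right) \frac{13}{6} = 81 \left(-23\right) \frac{13}{6} = \left(-1863\right) \frac{13}{6} = - \frac{8073}{2}$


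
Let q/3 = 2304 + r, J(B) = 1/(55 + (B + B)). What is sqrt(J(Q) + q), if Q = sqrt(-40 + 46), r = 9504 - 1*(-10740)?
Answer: sqrt(3720421 + 135288*sqrt(6))/sqrt(55 + 2*sqrt(6)) ≈ 260.08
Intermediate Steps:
r = 20244 (r = 9504 + 10740 = 20244)
Q = sqrt(6) ≈ 2.4495
J(B) = 1/(55 + 2*B)
q = 67644 (q = 3*(2304 + 20244) = 3*22548 = 67644)
sqrt(J(Q) + q) = sqrt(1/(55 + 2*sqrt(6)) + 67644) = sqrt(67644 + 1/(55 + 2*sqrt(6)))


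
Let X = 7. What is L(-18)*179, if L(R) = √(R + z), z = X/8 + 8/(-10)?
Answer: 179*I*√7170/20 ≈ 757.85*I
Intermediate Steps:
z = 3/40 (z = 7/8 + 8/(-10) = 7*(⅛) + 8*(-⅒) = 7/8 - ⅘ = 3/40 ≈ 0.075000)
L(R) = √(3/40 + R) (L(R) = √(R + 3/40) = √(3/40 + R))
L(-18)*179 = (√(30 + 400*(-18))/20)*179 = (√(30 - 7200)/20)*179 = (√(-7170)/20)*179 = ((I*√7170)/20)*179 = (I*√7170/20)*179 = 179*I*√7170/20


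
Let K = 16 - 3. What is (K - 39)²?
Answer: 676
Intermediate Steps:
K = 13
(K - 39)² = (13 - 39)² = (-26)² = 676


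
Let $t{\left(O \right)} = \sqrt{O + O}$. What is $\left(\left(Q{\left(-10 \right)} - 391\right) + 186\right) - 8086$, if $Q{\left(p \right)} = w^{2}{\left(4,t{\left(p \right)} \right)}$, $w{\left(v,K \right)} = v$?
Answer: $-8275$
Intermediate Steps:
$t{\left(O \right)} = \sqrt{2} \sqrt{O}$ ($t{\left(O \right)} = \sqrt{2 O} = \sqrt{2} \sqrt{O}$)
$Q{\left(p \right)} = 16$ ($Q{\left(p \right)} = 4^{2} = 16$)
$\left(\left(Q{\left(-10 \right)} - 391\right) + 186\right) - 8086 = \left(\left(16 - 391\right) + 186\right) - 8086 = \left(-375 + 186\right) - 8086 = -189 - 8086 = -8275$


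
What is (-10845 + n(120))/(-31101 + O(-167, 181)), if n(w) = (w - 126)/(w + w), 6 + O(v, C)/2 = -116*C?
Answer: 433801/2924200 ≈ 0.14835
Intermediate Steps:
O(v, C) = -12 - 232*C (O(v, C) = -12 + 2*(-116*C) = -12 - 232*C)
n(w) = (-126 + w)/(2*w) (n(w) = (-126 + w)/((2*w)) = (-126 + w)*(1/(2*w)) = (-126 + w)/(2*w))
(-10845 + n(120))/(-31101 + O(-167, 181)) = (-10845 + (½)*(-126 + 120)/120)/(-31101 + (-12 - 232*181)) = (-10845 + (½)*(1/120)*(-6))/(-31101 + (-12 - 41992)) = (-10845 - 1/40)/(-31101 - 42004) = -433801/40/(-73105) = -433801/40*(-1/73105) = 433801/2924200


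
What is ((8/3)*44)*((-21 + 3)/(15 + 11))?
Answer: -1056/13 ≈ -81.231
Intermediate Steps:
((8/3)*44)*((-21 + 3)/(15 + 11)) = ((8*(⅓))*44)*(-18/26) = ((8/3)*44)*(-18*1/26) = (352/3)*(-9/13) = -1056/13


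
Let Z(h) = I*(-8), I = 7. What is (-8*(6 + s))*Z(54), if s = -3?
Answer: 1344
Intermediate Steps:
Z(h) = -56 (Z(h) = 7*(-8) = -56)
(-8*(6 + s))*Z(54) = -8*(6 - 3)*(-56) = -8*3*(-56) = -24*(-56) = 1344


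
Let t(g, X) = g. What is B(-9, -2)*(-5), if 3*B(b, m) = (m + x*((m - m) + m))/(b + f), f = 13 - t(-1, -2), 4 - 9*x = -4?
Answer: 34/27 ≈ 1.2593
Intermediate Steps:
x = 8/9 (x = 4/9 - 1/9*(-4) = 4/9 + 4/9 = 8/9 ≈ 0.88889)
f = 14 (f = 13 - 1*(-1) = 13 + 1 = 14)
B(b, m) = 17*m/(27*(14 + b)) (B(b, m) = ((m + 8*((m - m) + m)/9)/(b + 14))/3 = ((m + 8*(0 + m)/9)/(14 + b))/3 = ((m + 8*m/9)/(14 + b))/3 = ((17*m/9)/(14 + b))/3 = (17*m/(9*(14 + b)))/3 = 17*m/(27*(14 + b)))
B(-9, -2)*(-5) = ((17/27)*(-2)/(14 - 9))*(-5) = ((17/27)*(-2)/5)*(-5) = ((17/27)*(-2)*(1/5))*(-5) = -34/135*(-5) = 34/27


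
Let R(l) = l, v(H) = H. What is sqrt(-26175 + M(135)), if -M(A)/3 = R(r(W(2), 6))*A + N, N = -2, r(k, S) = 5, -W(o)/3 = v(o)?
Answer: I*sqrt(28194) ≈ 167.91*I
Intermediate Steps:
W(o) = -3*o
M(A) = 6 - 15*A (M(A) = -3*(5*A - 2) = -3*(-2 + 5*A) = 6 - 15*A)
sqrt(-26175 + M(135)) = sqrt(-26175 + (6 - 15*135)) = sqrt(-26175 + (6 - 2025)) = sqrt(-26175 - 2019) = sqrt(-28194) = I*sqrt(28194)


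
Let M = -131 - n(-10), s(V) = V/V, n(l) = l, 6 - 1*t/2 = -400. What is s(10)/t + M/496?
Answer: -24439/100688 ≈ -0.24272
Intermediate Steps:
t = 812 (t = 12 - 2*(-400) = 12 + 800 = 812)
s(V) = 1
M = -121 (M = -131 - 1*(-10) = -131 + 10 = -121)
s(10)/t + M/496 = 1/812 - 121/496 = -24439/100688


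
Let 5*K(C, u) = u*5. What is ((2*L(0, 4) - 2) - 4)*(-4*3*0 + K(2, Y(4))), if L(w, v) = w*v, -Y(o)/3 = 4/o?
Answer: 18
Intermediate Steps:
Y(o) = -12/o
L(w, v) = v*w
K(C, u) = u (K(C, u) = (u*5)/5 = (5*u)/5 = u)
((2*L(0, 4) - 2) - 4)*(-4*3*0 + K(2, Y(4))) = ((2*(4*0) - 2) - 4)*(-4*3*0 - 12/4) = ((2*0 - 2) - 4)*(-12*0 - 12*¼) = ((0 - 2) - 4)*(0 - 3) = (-2 - 4)*(-3) = -6*(-3) = 18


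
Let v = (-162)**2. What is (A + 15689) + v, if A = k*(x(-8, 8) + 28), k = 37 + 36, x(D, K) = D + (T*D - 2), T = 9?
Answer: 37991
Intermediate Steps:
x(D, K) = -2 + 10*D (x(D, K) = D + (9*D - 2) = D + (-2 + 9*D) = -2 + 10*D)
k = 73
v = 26244
A = -3942 (A = 73*((-2 + 10*(-8)) + 28) = 73*((-2 - 80) + 28) = 73*(-82 + 28) = 73*(-54) = -3942)
(A + 15689) + v = (-3942 + 15689) + 26244 = 11747 + 26244 = 37991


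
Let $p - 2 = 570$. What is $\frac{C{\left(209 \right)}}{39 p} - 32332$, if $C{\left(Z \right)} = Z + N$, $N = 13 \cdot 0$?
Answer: $- \frac{65569277}{2028} \approx -32332.0$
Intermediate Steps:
$p = 572$ ($p = 2 + 570 = 572$)
$N = 0$
$C{\left(Z \right)} = Z$ ($C{\left(Z \right)} = Z + 0 = Z$)
$\frac{C{\left(209 \right)}}{39 p} - 32332 = \frac{209}{39 \cdot 572} - 32332 = \frac{209}{22308} - 32332 = 209 \cdot \frac{1}{22308} - 32332 = \frac{19}{2028} - 32332 = - \frac{65569277}{2028}$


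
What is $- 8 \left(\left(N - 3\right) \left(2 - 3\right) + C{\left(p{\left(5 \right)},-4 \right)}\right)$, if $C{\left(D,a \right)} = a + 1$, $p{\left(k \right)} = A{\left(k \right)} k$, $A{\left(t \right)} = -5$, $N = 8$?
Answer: $64$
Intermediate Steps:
$p{\left(k \right)} = - 5 k$
$C{\left(D,a \right)} = 1 + a$
$- 8 \left(\left(N - 3\right) \left(2 - 3\right) + C{\left(p{\left(5 \right)},-4 \right)}\right) = - 8 \left(\left(8 - 3\right) \left(2 - 3\right) + \left(1 - 4\right)\right) = - 8 \left(5 \left(-1\right) - 3\right) = - 8 \left(-5 - 3\right) = \left(-8\right) \left(-8\right) = 64$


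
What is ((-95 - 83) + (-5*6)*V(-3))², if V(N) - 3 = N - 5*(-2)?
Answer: 228484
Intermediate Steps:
V(N) = 13 + N (V(N) = 3 + (N - 5*(-2)) = 3 + (N + 10) = 3 + (10 + N) = 13 + N)
((-95 - 83) + (-5*6)*V(-3))² = ((-95 - 83) + (-5*6)*(13 - 3))² = (-178 - 30*10)² = (-178 - 300)² = (-478)² = 228484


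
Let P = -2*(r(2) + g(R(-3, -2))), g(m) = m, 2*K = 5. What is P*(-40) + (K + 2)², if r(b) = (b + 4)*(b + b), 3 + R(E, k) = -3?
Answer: 5841/4 ≈ 1460.3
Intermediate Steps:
K = 5/2 (K = (½)*5 = 5/2 ≈ 2.5000)
R(E, k) = -6 (R(E, k) = -3 - 3 = -6)
r(b) = 2*b*(4 + b) (r(b) = (4 + b)*(2*b) = 2*b*(4 + b))
P = -36 (P = -2*(2*2*(4 + 2) - 6) = -2*(2*2*6 - 6) = -2*(24 - 6) = -2*18 = -36)
P*(-40) + (K + 2)² = -36*(-40) + (5/2 + 2)² = 1440 + (9/2)² = 1440 + 81/4 = 5841/4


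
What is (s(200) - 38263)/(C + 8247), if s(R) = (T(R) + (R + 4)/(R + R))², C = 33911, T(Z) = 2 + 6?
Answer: -381905799/421580000 ≈ -0.90589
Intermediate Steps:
T(Z) = 8
s(R) = (8 + (4 + R)/(2*R))² (s(R) = (8 + (R + 4)/(R + R))² = (8 + (4 + R)/((2*R)))² = (8 + (4 + R)*(1/(2*R)))² = (8 + (4 + R)/(2*R))²)
(s(200) - 38263)/(C + 8247) = ((¼)*(4 + 17*200)²/200² - 38263)/(33911 + 8247) = ((¼)*(1/40000)*(4 + 3400)² - 38263)/42158 = ((¼)*(1/40000)*3404² - 38263)*(1/42158) = ((¼)*(1/40000)*11587216 - 38263)*(1/42158) = (724201/10000 - 38263)*(1/42158) = -381905799/10000*1/42158 = -381905799/421580000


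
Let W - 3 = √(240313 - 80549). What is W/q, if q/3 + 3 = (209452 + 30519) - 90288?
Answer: 1/149680 + √39941/224520 ≈ 0.00089681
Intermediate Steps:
W = 3 + 2*√39941 (W = 3 + √(240313 - 80549) = 3 + √159764 = 3 + 2*√39941 ≈ 402.71)
q = 449040 (q = -9 + 3*((209452 + 30519) - 90288) = -9 + 3*(239971 - 90288) = -9 + 3*149683 = -9 + 449049 = 449040)
W/q = (3 + 2*√39941)/449040 = (3 + 2*√39941)*(1/449040) = 1/149680 + √39941/224520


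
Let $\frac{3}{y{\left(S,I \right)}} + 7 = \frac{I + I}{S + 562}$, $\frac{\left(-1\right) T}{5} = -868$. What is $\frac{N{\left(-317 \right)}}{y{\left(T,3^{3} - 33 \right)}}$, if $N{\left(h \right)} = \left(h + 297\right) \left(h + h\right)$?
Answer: $- \frac{24180760}{817} \approx -29597.0$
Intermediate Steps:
$T = 4340$ ($T = \left(-5\right) \left(-868\right) = 4340$)
$y{\left(S,I \right)} = \frac{3}{-7 + \frac{2 I}{562 + S}}$ ($y{\left(S,I \right)} = \frac{3}{-7 + \frac{I + I}{S + 562}} = \frac{3}{-7 + \frac{2 I}{562 + S}}$)
$N{\left(h \right)} = 2 h \left(297 + h\right)$ ($N{\left(h \right)} = \left(297 + h\right) 2 h = 2 h \left(297 + h\right)$)
$\frac{N{\left(-317 \right)}}{y{\left(T,3^{3} - 33 \right)}} = \frac{2 \left(-317\right) \left(297 - 317\right)}{3 \frac{1}{-3934 - 30380 + 2 \left(3^{3} - 33\right)} \left(562 + 4340\right)} = \frac{2 \left(-317\right) \left(-20\right)}{3 \frac{1}{-3934 - 30380 + 2 \left(27 - 33\right)} 4902} = \frac{12680}{3 \frac{1}{-3934 - 30380 + 2 \left(-6\right)} 4902} = \frac{12680}{3 \frac{1}{-3934 - 30380 - 12} \cdot 4902} = \frac{12680}{3 \frac{1}{-34326} \cdot 4902} = \frac{12680}{3 \left(- \frac{1}{34326}\right) 4902} = \frac{12680}{- \frac{817}{1907}} = 12680 \left(- \frac{1907}{817}\right) = - \frac{24180760}{817}$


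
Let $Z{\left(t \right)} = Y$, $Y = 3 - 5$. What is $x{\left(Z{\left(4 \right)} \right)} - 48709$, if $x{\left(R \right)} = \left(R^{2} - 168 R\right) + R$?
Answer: $-48371$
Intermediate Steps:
$Y = -2$
$Z{\left(t \right)} = -2$
$x{\left(R \right)} = R^{2} - 167 R$
$x{\left(Z{\left(4 \right)} \right)} - 48709 = - 2 \left(-167 - 2\right) - 48709 = \left(-2\right) \left(-169\right) - 48709 = 338 - 48709 = -48371$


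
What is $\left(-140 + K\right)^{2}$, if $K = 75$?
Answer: $4225$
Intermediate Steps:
$\left(-140 + K\right)^{2} = \left(-140 + 75\right)^{2} = \left(-65\right)^{2} = 4225$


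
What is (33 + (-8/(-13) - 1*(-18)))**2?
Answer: 450241/169 ≈ 2664.1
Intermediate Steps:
(33 + (-8/(-13) - 1*(-18)))**2 = (33 + (-8*(-1/13) + 18))**2 = (33 + (8/13 + 18))**2 = (33 + 242/13)**2 = (671/13)**2 = 450241/169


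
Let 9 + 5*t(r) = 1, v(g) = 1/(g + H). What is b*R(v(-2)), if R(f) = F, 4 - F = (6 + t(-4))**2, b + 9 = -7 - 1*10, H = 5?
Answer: 9984/25 ≈ 399.36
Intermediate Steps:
v(g) = 1/(5 + g) (v(g) = 1/(g + 5) = 1/(5 + g))
t(r) = -8/5 (t(r) = -9/5 + (1/5)*1 = -9/5 + 1/5 = -8/5)
b = -26 (b = -9 + (-7 - 1*10) = -9 + (-7 - 10) = -9 - 17 = -26)
F = -384/25 (F = 4 - (6 - 8/5)**2 = 4 - (22/5)**2 = 4 - 1*484/25 = 4 - 484/25 = -384/25 ≈ -15.360)
R(f) = -384/25
b*R(v(-2)) = -26*(-384/25) = 9984/25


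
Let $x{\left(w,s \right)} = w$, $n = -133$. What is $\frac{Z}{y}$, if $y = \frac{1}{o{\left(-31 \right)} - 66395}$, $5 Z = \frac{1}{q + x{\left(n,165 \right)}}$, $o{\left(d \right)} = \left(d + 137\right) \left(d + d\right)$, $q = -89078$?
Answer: $\frac{557}{3405} \approx 0.16358$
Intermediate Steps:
$o{\left(d \right)} = 2 d \left(137 + d\right)$ ($o{\left(d \right)} = \left(137 + d\right) 2 d = 2 d \left(137 + d\right)$)
$Z = - \frac{1}{446055}$ ($Z = \frac{1}{5 \left(-89078 - 133\right)} = \frac{1}{5 \left(-89211\right)} = \frac{1}{5} \left(- \frac{1}{89211}\right) = - \frac{1}{446055} \approx -2.2419 \cdot 10^{-6}$)
$y = - \frac{1}{72967}$ ($y = \frac{1}{2 \left(-31\right) \left(137 - 31\right) - 66395} = \frac{1}{2 \left(-31\right) 106 - 66395} = \frac{1}{-6572 - 66395} = \frac{1}{-72967} = - \frac{1}{72967} \approx -1.3705 \cdot 10^{-5}$)
$\frac{Z}{y} = - \frac{1}{446055 \left(- \frac{1}{72967}\right)} = \left(- \frac{1}{446055}\right) \left(-72967\right) = \frac{557}{3405}$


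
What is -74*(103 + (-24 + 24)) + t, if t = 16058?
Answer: 8436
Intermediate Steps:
-74*(103 + (-24 + 24)) + t = -74*(103 + (-24 + 24)) + 16058 = -74*(103 + 0) + 16058 = -74*103 + 16058 = -7622 + 16058 = 8436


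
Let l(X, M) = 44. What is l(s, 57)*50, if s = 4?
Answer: 2200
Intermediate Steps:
l(s, 57)*50 = 44*50 = 2200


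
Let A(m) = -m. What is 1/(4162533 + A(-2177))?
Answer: 1/4164710 ≈ 2.4011e-7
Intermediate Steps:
1/(4162533 + A(-2177)) = 1/(4162533 - 1*(-2177)) = 1/(4162533 + 2177) = 1/4164710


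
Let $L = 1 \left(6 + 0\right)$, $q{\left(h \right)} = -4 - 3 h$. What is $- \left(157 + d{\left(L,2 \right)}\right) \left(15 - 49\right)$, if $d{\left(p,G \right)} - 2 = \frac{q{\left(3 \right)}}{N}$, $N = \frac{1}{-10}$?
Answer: $9826$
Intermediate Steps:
$N = - \frac{1}{10} \approx -0.1$
$L = 6$ ($L = 1 \cdot 6 = 6$)
$d{\left(p,G \right)} = 132$ ($d{\left(p,G \right)} = 2 + \frac{-4 - 9}{- \frac{1}{10}} = 2 + \left(-4 - 9\right) \left(-10\right) = 2 - -130 = 2 + 130 = 132$)
$- \left(157 + d{\left(L,2 \right)}\right) \left(15 - 49\right) = - \left(157 + 132\right) \left(15 - 49\right) = - 289 \left(-34\right) = \left(-1\right) \left(-9826\right) = 9826$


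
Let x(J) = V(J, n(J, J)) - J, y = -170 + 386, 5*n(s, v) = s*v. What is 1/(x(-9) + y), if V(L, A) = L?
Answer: 1/216 ≈ 0.0046296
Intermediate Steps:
n(s, v) = s*v/5 (n(s, v) = (s*v)/5 = s*v/5)
y = 216
x(J) = 0 (x(J) = J - J = 0)
1/(x(-9) + y) = 1/(0 + 216) = 1/216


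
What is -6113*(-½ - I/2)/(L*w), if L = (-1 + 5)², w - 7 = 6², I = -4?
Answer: -18339/1376 ≈ -13.328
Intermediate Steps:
w = 43 (w = 7 + 6² = 7 + 36 = 43)
L = 16 (L = 4² = 16)
-6113*(-½ - I/2)/(L*w) = -6113/((16*((2/(-4 + 1))*(-1)))*43) = -6113/((16*((2/(-3))*(-1)))*43) = -6113/((16*(-⅓*2*(-1)))*43) = -6113/((16*(-⅔*(-1)))*43) = -6113/((16*(⅔))*43) = -6113/((32/3)*43) = -6113/1376/3 = -6113*3/1376 = -18339/1376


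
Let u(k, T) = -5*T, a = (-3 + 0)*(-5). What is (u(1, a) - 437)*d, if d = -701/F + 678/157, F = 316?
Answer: -13336448/12403 ≈ -1075.3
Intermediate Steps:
a = 15 (a = -3*(-5) = 15)
d = 104191/49612 (d = -701/316 + 678/157 = 104191/49612 ≈ 2.1001)
(u(1, a) - 437)*d = (-5*15 - 437)*(104191/49612) = (-75 - 437)*(104191/49612) = -512*104191/49612 = -13336448/12403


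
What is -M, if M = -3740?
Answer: 3740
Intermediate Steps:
-M = -1*(-3740) = 3740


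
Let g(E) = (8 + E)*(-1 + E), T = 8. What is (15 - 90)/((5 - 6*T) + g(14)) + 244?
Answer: 19739/81 ≈ 243.69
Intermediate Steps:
g(E) = (-1 + E)*(8 + E)
(15 - 90)/((5 - 6*T) + g(14)) + 244 = (15 - 90)/((5 - 6*8) + (-8 + 14**2 + 7*14)) + 244 = -75/((5 - 48) + (-8 + 196 + 98)) + 244 = -75/(-43 + 286) + 244 = -75/243 + 244 = -75*1/243 + 244 = -25/81 + 244 = 19739/81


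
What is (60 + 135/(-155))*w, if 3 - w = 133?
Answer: -238290/31 ≈ -7686.8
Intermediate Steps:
w = -130 (w = 3 - 1*133 = 3 - 133 = -130)
(60 + 135/(-155))*w = (60 + 135/(-155))*(-130) = (60 + 135*(-1/155))*(-130) = (60 - 27/31)*(-130) = (1833/31)*(-130) = -238290/31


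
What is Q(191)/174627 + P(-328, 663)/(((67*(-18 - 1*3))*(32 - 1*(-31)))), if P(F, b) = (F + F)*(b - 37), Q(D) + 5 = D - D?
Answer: 7967909123/1719901323 ≈ 4.6328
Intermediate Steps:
Q(D) = -5 (Q(D) = -5 + (D - D) = -5 + 0 = -5)
P(F, b) = 2*F*(-37 + b) (P(F, b) = (2*F)*(-37 + b) = 2*F*(-37 + b))
Q(191)/174627 + P(-328, 663)/(((67*(-18 - 1*3))*(32 - 1*(-31)))) = -5/174627 + (2*(-328)*(-37 + 663))/(((67*(-18 - 1*3))*(32 - 1*(-31)))) = -5*1/174627 + (2*(-328)*626)/(((67*(-18 - 3))*(32 + 31))) = -5/174627 - 410656/((67*(-21))*63) = -5/174627 - 410656/((-1407*63)) = -5/174627 - 410656/(-88641) = -5/174627 - 410656*(-1/88641) = -5/174627 + 410656/88641 = 7967909123/1719901323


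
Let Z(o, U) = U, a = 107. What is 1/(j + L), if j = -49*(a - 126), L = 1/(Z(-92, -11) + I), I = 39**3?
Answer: 59308/55215749 ≈ 0.0010741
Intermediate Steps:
I = 59319
L = 1/59308 (L = 1/(-11 + 59319) = 1/59308 ≈ 1.6861e-5)
j = 931 (j = -49*(107 - 126) = -49*(-19) = 931)
1/(j + L) = 1/(931 + 1/59308) = 1/(55215749/59308) = 59308/55215749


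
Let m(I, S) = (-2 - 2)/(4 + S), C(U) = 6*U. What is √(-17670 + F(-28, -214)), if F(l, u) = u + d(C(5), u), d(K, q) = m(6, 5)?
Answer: 8*I*√2515/3 ≈ 133.73*I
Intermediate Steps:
m(I, S) = -4/(4 + S)
d(K, q) = -4/9 (d(K, q) = -4/(4 + 5) = -4/9)
F(l, u) = -4/9 + u (F(l, u) = u - 4/9 = -4/9 + u)
√(-17670 + F(-28, -214)) = √(-17670 + (-4/9 - 214)) = √(-17670 - 1930/9) = √(-160960/9) = 8*I*√2515/3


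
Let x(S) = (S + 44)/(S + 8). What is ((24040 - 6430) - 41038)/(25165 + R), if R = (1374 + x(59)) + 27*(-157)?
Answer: -1569676/1494203 ≈ -1.0505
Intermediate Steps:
x(S) = (44 + S)/(8 + S)
R = -191852/67 (R = (1374 + (44 + 59)/(8 + 59)) + 27*(-157) = (1374 + 103/67) - 4239 = 92161/67 - 4239 = -191852/67 ≈ -2863.5)
((24040 - 6430) - 41038)/(25165 + R) = ((24040 - 6430) - 41038)/(25165 - 191852/67) = (17610 - 41038)/(1494203/67) = -23428*67/1494203 = -1569676/1494203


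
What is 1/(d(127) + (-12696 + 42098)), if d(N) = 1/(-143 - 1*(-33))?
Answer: 110/3234219 ≈ 3.4011e-5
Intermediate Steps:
d(N) = -1/110 (d(N) = 1/(-143 + 33) = 1/(-110) = -1/110)
1/(d(127) + (-12696 + 42098)) = 1/(-1/110 + (-12696 + 42098)) = 1/(-1/110 + 29402) = 1/(3234219/110) = 110/3234219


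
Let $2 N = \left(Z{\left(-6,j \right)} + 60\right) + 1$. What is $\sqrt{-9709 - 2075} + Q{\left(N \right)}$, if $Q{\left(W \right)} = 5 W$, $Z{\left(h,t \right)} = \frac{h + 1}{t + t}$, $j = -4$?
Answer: $\frac{2465}{16} + 2 i \sqrt{2946} \approx 154.06 + 108.55 i$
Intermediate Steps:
$Z{\left(h,t \right)} = \frac{1 + h}{2 t}$
$N = \frac{493}{16}$ ($N = \frac{\left(\frac{1 - 6}{2 \left(-4\right)} + 60\right) + 1}{2} = \frac{\left(\frac{1}{2} \left(- \frac{1}{4}\right) \left(-5\right) + 60\right) + 1}{2} = \frac{\left(\frac{5}{8} + 60\right) + 1}{2} = \frac{\frac{485}{8} + 1}{2} = \frac{1}{2} \cdot \frac{493}{8} = \frac{493}{16} \approx 30.813$)
$\sqrt{-9709 - 2075} + Q{\left(N \right)} = \sqrt{-9709 - 2075} + 5 \cdot \frac{493}{16} = \sqrt{-11784} + \frac{2465}{16} = 2 i \sqrt{2946} + \frac{2465}{16} = \frac{2465}{16} + 2 i \sqrt{2946}$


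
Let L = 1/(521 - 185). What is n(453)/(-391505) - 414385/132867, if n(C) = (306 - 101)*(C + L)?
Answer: -558632238223/166457903472 ≈ -3.3560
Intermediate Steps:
L = 1/336 ≈ 0.0029762
n(C) = 205/336 + 205*C (n(C) = (306 - 101)*(C + 1/336) = 205*(1/336 + C) = 205/336 + 205*C)
n(453)/(-391505) - 414385/132867 = (205/336 + 205*453)/(-391505) - 414385/132867 = (205/336 + 92865)*(-1/391505) - 414385*1/132867 = (31202845/336)*(-1/391505) - 414385/132867 = -6240569/26309136 - 414385/132867 = -558632238223/166457903472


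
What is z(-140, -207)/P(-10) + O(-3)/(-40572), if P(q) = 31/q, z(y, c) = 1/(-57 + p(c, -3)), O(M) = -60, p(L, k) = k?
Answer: 479/69874 ≈ 0.0068552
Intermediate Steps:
z(y, c) = -1/60 (z(y, c) = 1/(-57 - 3) = 1/(-60) = -1/60)
z(-140, -207)/P(-10) + O(-3)/(-40572) = -1/(60*(31/(-10))) - 60/(-40572) = -1/(60*(31*(-1/10))) - 60*(-1/40572) = -1/(60*(-31/10)) + 5/3381 = -1/60*(-10/31) + 5/3381 = 1/186 + 5/3381 = 479/69874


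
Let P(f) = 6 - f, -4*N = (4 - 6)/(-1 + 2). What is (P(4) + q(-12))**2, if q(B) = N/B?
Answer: 2209/576 ≈ 3.8351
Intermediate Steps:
N = 1/2 (N = -(4 - 6)/(4*(-1 + 2)) = -(-1)/(2*1) = -(-1)/2 = -1/4*(-2) = 1/2 ≈ 0.50000)
q(B) = 1/(2*B)
(P(4) + q(-12))**2 = ((6 - 1*4) + (1/2)/(-12))**2 = ((6 - 4) + (1/2)*(-1/12))**2 = (2 - 1/24)**2 = (47/24)**2 = 2209/576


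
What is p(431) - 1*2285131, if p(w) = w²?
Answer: -2099370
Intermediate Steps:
p(431) - 1*2285131 = 431² - 1*2285131 = 185761 - 2285131 = -2099370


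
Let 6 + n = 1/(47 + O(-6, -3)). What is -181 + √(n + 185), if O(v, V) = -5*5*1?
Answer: -181 + √86658/22 ≈ -167.62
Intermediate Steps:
O(v, V) = -25 (O(v, V) = -25*1 = -25)
n = -131/22 (n = -6 + 1/(47 - 25) = -6 + 1/22 = -131/22 ≈ -5.9545)
-181 + √(n + 185) = -181 + √(-131/22 + 185) = -181 + √(3939/22) = -181 + √86658/22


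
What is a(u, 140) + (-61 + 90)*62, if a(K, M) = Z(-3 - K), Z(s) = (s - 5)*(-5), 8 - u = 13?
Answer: 1813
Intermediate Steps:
u = -5 (u = 8 - 1*13 = 8 - 13 = -5)
Z(s) = 25 - 5*s (Z(s) = (-5 + s)*(-5) = 25 - 5*s)
a(K, M) = 40 + 5*K (a(K, M) = 25 - 5*(-3 - K) = 25 + (15 + 5*K) = 40 + 5*K)
a(u, 140) + (-61 + 90)*62 = (40 + 5*(-5)) + (-61 + 90)*62 = (40 - 25) + 29*62 = 15 + 1798 = 1813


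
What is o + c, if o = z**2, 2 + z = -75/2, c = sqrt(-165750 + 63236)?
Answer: 6241/4 + I*sqrt(102514) ≈ 1560.3 + 320.18*I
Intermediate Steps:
c = I*sqrt(102514) (c = sqrt(-102514) = I*sqrt(102514) ≈ 320.18*I)
z = -79/2 (z = -2 - 75/2 = -79/2 ≈ -39.500)
o = 6241/4 (o = (-79/2)**2 = 6241/4 ≈ 1560.3)
o + c = 6241/4 + I*sqrt(102514)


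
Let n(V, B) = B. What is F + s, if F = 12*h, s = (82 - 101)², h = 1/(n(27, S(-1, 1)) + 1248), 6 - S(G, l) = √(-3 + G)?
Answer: 70961846/196565 + 3*I/196565 ≈ 361.01 + 1.5262e-5*I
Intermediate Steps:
S(G, l) = 6 - √(-3 + G)
h = (1254 + 2*I)/1572520 (h = 1/((6 - √(-3 - 1)) + 1248) = 1/((6 - √(-4)) + 1248) = 1/((6 - 2*I) + 1248) = 1/(1254 - 2*I) = (1254 + 2*I)/1572520 ≈ 0.00079745 + 1.2718e-6*I)
s = 361 (s = (-19)² = 361)
F = 1881/196565 + 3*I/196565 (F = 12*(627/786260 + I/786260) = 1881/196565 + 3*I/196565 ≈ 0.0095693 + 1.5262e-5*I)
F + s = (1881/196565 + 3*I/196565) + 361 = 70961846/196565 + 3*I/196565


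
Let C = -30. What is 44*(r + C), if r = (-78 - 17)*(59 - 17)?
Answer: -176880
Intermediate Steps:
r = -3990 (r = -95*42 = -3990)
44*(r + C) = 44*(-3990 - 30) = 44*(-4020) = -176880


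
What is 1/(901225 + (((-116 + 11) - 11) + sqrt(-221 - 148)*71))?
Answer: 901109/811999290010 - 213*I*sqrt(41)/811999290010 ≈ 1.1097e-6 - 1.6796e-9*I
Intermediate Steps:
1/(901225 + (((-116 + 11) - 11) + sqrt(-221 - 148)*71)) = 1/(901225 + ((-105 - 11) + sqrt(-369)*71)) = 1/(901225 + (-116 + (3*I*sqrt(41))*71)) = 1/(901225 + (-116 + 213*I*sqrt(41))) = 1/(901109 + 213*I*sqrt(41))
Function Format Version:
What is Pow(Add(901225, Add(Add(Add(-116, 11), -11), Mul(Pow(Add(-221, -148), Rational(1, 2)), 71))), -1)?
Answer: Add(Rational(901109, 811999290010), Mul(Rational(-213, 811999290010), I, Pow(41, Rational(1, 2)))) ≈ Add(1.1097e-6, Mul(-1.6796e-9, I))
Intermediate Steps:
Pow(Add(901225, Add(Add(Add(-116, 11), -11), Mul(Pow(Add(-221, -148), Rational(1, 2)), 71))), -1) = Pow(Add(901225, Add(Add(-105, -11), Mul(Pow(-369, Rational(1, 2)), 71))), -1) = Pow(Add(901225, Add(-116, Mul(Mul(3, I, Pow(41, Rational(1, 2))), 71))), -1) = Pow(Add(901225, Add(-116, Mul(213, I, Pow(41, Rational(1, 2))))), -1) = Pow(Add(901109, Mul(213, I, Pow(41, Rational(1, 2)))), -1)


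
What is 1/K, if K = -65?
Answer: -1/65 ≈ -0.015385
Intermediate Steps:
1/K = 1/(-65) = -1/65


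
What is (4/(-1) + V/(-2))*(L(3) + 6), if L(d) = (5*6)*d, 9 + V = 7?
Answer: -288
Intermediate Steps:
V = -2 (V = -9 + 7 = -2)
L(d) = 30*d
(4/(-1) + V/(-2))*(L(3) + 6) = (4/(-1) - 2/(-2))*(30*3 + 6) = (4*(-1) - 2*(-1/2))*(90 + 6) = (-4 + 1)*96 = -3*96 = -288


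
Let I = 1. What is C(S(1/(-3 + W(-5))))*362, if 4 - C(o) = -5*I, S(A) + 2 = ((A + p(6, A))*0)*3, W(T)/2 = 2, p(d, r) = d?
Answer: 3258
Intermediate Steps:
W(T) = 4 (W(T) = 2*2 = 4)
S(A) = -2 (S(A) = -2 + ((A + 6)*0)*3 = -2 + ((6 + A)*0)*3 = -2 + 0*3 = -2 + 0 = -2)
C(o) = 9 (C(o) = 4 - (-5) = 4 - 1*(-5) = 4 + 5 = 9)
C(S(1/(-3 + W(-5))))*362 = 9*362 = 3258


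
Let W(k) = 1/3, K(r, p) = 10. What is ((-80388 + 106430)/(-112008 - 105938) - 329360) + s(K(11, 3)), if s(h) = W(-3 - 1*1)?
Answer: -107673971930/326919 ≈ -3.2936e+5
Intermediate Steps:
W(k) = ⅓
s(h) = ⅓
((-80388 + 106430)/(-112008 - 105938) - 329360) + s(K(11, 3)) = ((-80388 + 106430)/(-112008 - 105938) - 329360) + ⅓ = (26042/(-217946) - 329360) + ⅓ = (26042*(-1/217946) - 329360) + ⅓ = (-13021/108973 - 329360) + ⅓ = -35891360301/108973 + ⅓ = -107673971930/326919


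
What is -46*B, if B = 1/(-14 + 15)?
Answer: -46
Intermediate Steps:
B = 1 (B = 1/1 = 1)
-46*B = -46*1 = -46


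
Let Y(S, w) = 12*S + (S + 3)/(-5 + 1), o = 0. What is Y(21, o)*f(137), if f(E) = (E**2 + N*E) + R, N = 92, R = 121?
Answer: 7747524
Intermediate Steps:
f(E) = 121 + E**2 + 92*E (f(E) = (E**2 + 92*E) + 121 = 121 + E**2 + 92*E)
Y(S, w) = -3/4 + 47*S/4 (Y(S, w) = 12*S + (3 + S)/(-4) = 12*S + (3 + S)*(-1/4) = 12*S + (-3/4 - S/4) = -3/4 + 47*S/4)
Y(21, o)*f(137) = (-3/4 + (47/4)*21)*(121 + 137**2 + 92*137) = (-3/4 + 987/4)*(121 + 18769 + 12604) = 246*31494 = 7747524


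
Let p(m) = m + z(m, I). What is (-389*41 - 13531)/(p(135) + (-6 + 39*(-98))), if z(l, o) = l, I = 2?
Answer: 14740/1779 ≈ 8.2856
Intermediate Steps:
p(m) = 2*m (p(m) = m + m = 2*m)
(-389*41 - 13531)/(p(135) + (-6 + 39*(-98))) = (-389*41 - 13531)/(2*135 + (-6 + 39*(-98))) = (-15949 - 13531)/(270 + (-6 - 3822)) = -29480/(270 - 3828) = -29480/(-3558) = -29480*(-1/3558) = 14740/1779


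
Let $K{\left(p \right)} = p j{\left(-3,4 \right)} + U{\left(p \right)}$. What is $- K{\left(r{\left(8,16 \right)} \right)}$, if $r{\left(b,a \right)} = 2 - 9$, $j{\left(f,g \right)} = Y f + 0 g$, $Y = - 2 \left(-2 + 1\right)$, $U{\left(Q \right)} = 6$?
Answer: $-48$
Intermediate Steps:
$Y = 2$ ($Y = \left(-2\right) \left(-1\right) = 2$)
$j{\left(f,g \right)} = 2 f$ ($j{\left(f,g \right)} = 2 f + 0 g = 2 f + 0 = 2 f$)
$r{\left(b,a \right)} = -7$ ($r{\left(b,a \right)} = 2 - 9 = -7$)
$K{\left(p \right)} = 6 - 6 p$ ($K{\left(p \right)} = p 2 \left(-3\right) + 6 = p \left(-6\right) + 6 = - 6 p + 6 = 6 - 6 p$)
$- K{\left(r{\left(8,16 \right)} \right)} = - (6 - -42) = - (6 + 42) = \left(-1\right) 48 = -48$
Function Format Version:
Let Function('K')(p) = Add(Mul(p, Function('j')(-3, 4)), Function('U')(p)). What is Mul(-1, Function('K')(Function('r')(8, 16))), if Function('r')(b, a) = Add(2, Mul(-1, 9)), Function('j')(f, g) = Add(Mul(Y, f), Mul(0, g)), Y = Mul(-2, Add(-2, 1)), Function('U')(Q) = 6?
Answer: -48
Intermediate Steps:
Y = 2 (Y = Mul(-2, -1) = 2)
Function('j')(f, g) = Mul(2, f) (Function('j')(f, g) = Add(Mul(2, f), Mul(0, g)) = Add(Mul(2, f), 0) = Mul(2, f))
Function('r')(b, a) = -7 (Function('r')(b, a) = Add(2, -9) = -7)
Function('K')(p) = Add(6, Mul(-6, p)) (Function('K')(p) = Add(Mul(p, Mul(2, -3)), 6) = Add(Mul(p, -6), 6) = Add(Mul(-6, p), 6) = Add(6, Mul(-6, p)))
Mul(-1, Function('K')(Function('r')(8, 16))) = Mul(-1, Add(6, Mul(-6, -7))) = Mul(-1, Add(6, 42)) = Mul(-1, 48) = -48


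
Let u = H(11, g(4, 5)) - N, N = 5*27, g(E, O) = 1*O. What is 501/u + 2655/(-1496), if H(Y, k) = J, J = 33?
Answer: -10003/1496 ≈ -6.6865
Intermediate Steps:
g(E, O) = O
N = 135
H(Y, k) = 33
u = -102 (u = 33 - 1*135 = 33 - 135 = -102)
501/u + 2655/(-1496) = 501/(-102) + 2655/(-1496) = 501*(-1/102) + 2655*(-1/1496) = -167/34 - 2655/1496 = -10003/1496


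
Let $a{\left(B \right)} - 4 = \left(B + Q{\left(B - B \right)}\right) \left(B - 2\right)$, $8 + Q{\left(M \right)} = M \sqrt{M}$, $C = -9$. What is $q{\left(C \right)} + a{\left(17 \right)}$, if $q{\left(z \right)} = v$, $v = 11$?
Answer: $150$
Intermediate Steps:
$Q{\left(M \right)} = -8 + M^{\frac{3}{2}}$ ($Q{\left(M \right)} = -8 + M \sqrt{M} = -8 + M^{\frac{3}{2}}$)
$q{\left(z \right)} = 11$
$a{\left(B \right)} = 4 + \left(-8 + B\right) \left(-2 + B\right)$ ($a{\left(B \right)} = 4 + \left(B + \left(-8 + \left(B - B\right)^{\frac{3}{2}}\right)\right) \left(B - 2\right) = 4 + \left(B - \left(8 - 0^{\frac{3}{2}}\right)\right) \left(-2 + B\right) = 4 + \left(B + \left(-8 + 0\right)\right) \left(-2 + B\right) = 4 + \left(B - 8\right) \left(-2 + B\right) = 4 + \left(-8 + B\right) \left(-2 + B\right)$)
$q{\left(C \right)} + a{\left(17 \right)} = 11 + \left(20 + 17^{2} - 170\right) = 11 + \left(20 + 289 - 170\right) = 11 + 139 = 150$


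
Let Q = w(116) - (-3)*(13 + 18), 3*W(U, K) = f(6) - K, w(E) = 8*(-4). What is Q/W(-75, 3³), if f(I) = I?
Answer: -61/7 ≈ -8.7143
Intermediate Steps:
w(E) = -32
W(U, K) = 2 - K/3 (W(U, K) = (6 - K)/3 = 2 - K/3)
Q = 61 (Q = -32 - (-3)*(13 + 18) = -32 - (-3)*31 = -32 - 1*(-93) = -32 + 93 = 61)
Q/W(-75, 3³) = 61/(2 - ⅓*3³) = 61/(2 - ⅓*27) = 61/(2 - 9) = 61/(-7) = 61*(-⅐) = -61/7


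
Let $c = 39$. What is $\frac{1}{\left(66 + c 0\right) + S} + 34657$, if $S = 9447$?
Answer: $\frac{329692042}{9513} \approx 34657.0$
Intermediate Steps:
$\frac{1}{\left(66 + c 0\right) + S} + 34657 = \frac{1}{\left(66 + 39 \cdot 0\right) + 9447} + 34657 = \frac{1}{\left(66 + 0\right) + 9447} + 34657 = \frac{1}{66 + 9447} + 34657 = \frac{1}{9513} + 34657 = \frac{329692042}{9513}$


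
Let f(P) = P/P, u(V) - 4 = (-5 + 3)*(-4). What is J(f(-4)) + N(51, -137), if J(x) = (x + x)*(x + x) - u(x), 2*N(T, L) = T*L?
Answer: -7003/2 ≈ -3501.5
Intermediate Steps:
u(V) = 12 (u(V) = 4 + (-5 + 3)*(-4) = 4 - 2*(-4) = 4 + 8 = 12)
f(P) = 1
N(T, L) = L*T/2 (N(T, L) = (T*L)/2 = (L*T)/2 = L*T/2)
J(x) = -12 + 4*x² (J(x) = (x + x)*(x + x) - 1*12 = (2*x)*(2*x) - 12 = 4*x² - 12 = -12 + 4*x²)
J(f(-4)) + N(51, -137) = (-12 + 4*1²) + (½)*(-137)*51 = (-12 + 4*1) - 6987/2 = (-12 + 4) - 6987/2 = -8 - 6987/2 = -7003/2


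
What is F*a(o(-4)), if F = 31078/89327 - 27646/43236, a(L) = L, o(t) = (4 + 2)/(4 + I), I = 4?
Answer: -562922917/2574761448 ≈ -0.21863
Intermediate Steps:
o(t) = ¾ (o(t) = (4 + 2)/(4 + 4) = 6/8 = 6*(⅛) = ¾)
F = -562922917/1931071086 (F = 31078*(1/89327) - 27646*1/43236 = 31078/89327 - 13823/21618 = -562922917/1931071086 ≈ -0.29151)
F*a(o(-4)) = -562922917/1931071086*¾ = -562922917/2574761448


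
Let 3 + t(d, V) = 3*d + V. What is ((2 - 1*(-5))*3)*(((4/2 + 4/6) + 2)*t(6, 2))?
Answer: 1666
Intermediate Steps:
t(d, V) = -3 + V + 3*d (t(d, V) = -3 + (3*d + V) = -3 + (V + 3*d) = -3 + V + 3*d)
((2 - 1*(-5))*3)*(((4/2 + 4/6) + 2)*t(6, 2)) = ((2 - 1*(-5))*3)*(((4/2 + 4/6) + 2)*(-3 + 2 + 3*6)) = ((2 + 5)*3)*(((4*(1/2) + 4*(1/6)) + 2)*(-3 + 2 + 18)) = (7*3)*(((2 + 2/3) + 2)*17) = 21*((8/3 + 2)*17) = 21*((14/3)*17) = 21*(238/3) = 1666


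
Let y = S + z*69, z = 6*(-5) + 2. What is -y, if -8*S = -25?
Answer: 15431/8 ≈ 1928.9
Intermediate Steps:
S = 25/8 (S = -⅛*(-25) = 25/8 ≈ 3.1250)
z = -28 (z = -30 + 2 = -28)
y = -15431/8 (y = 25/8 - 28*69 = 25/8 - 1932 = -15431/8 ≈ -1928.9)
-y = -1*(-15431/8) = 15431/8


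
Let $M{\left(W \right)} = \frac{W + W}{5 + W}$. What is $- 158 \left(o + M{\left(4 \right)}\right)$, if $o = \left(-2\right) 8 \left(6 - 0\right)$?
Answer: $\frac{135248}{9} \approx 15028.0$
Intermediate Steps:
$M{\left(W \right)} = \frac{2 W}{5 + W}$
$o = -96$ ($o = - 16 \left(6 + 0\right) = \left(-16\right) 6 = -96$)
$- 158 \left(o + M{\left(4 \right)}\right) = - 158 \left(-96 + 2 \cdot 4 \frac{1}{5 + 4}\right) = - 158 \left(-96 + 2 \cdot 4 \cdot \frac{1}{9}\right) = - 158 \left(-96 + \frac{8}{9}\right) = \left(-158\right) \left(- \frac{856}{9}\right) = \frac{135248}{9}$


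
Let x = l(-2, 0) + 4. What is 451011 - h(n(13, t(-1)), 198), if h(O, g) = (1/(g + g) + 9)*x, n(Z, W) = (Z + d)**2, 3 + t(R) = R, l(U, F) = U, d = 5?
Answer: 89296613/198 ≈ 4.5099e+5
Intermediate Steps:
t(R) = -3 + R
x = 2 (x = -2 + 4 = 2)
n(Z, W) = (5 + Z)**2 (n(Z, W) = (Z + 5)**2 = (5 + Z)**2)
h(O, g) = 18 + 1/g (h(O, g) = (1/(g + g) + 9)*2 = (1/(2*g) + 9)*2 = (9 + 1/(2*g))*2 = 18 + 1/g)
451011 - h(n(13, t(-1)), 198) = 451011 - (18 + 1/198) = 451011 - 1*3565/198 = 451011 - 3565/198 = 89296613/198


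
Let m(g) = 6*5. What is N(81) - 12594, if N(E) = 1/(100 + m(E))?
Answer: -1637219/130 ≈ -12594.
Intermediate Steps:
m(g) = 30
N(E) = 1/130 (N(E) = 1/(100 + 30) = 1/130)
N(81) - 12594 = 1/130 - 12594 = -1637219/130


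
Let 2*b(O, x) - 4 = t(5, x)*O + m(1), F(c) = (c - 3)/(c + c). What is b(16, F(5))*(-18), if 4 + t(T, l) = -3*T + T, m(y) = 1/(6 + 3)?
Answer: 1979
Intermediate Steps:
m(y) = ⅑ (m(y) = 1/9 = ⅑)
F(c) = (-3 + c)/(2*c) (F(c) = (-3 + c)/((2*c)) = (-3 + c)*(1/(2*c)) = (-3 + c)/(2*c))
t(T, l) = -4 - 2*T (t(T, l) = -4 + (-3*T + T) = -4 - 2*T)
b(O, x) = 37/18 - 7*O (b(O, x) = 2 + ((-4 - 2*5)*O + ⅑)/2 = 2 + ((-4 - 10)*O + ⅑)/2 = 2 + (-14*O + ⅑)/2 = 2 + (⅑ - 14*O)/2 = 2 + (1/18 - 7*O) = 37/18 - 7*O)
b(16, F(5))*(-18) = (37/18 - 7*16)*(-18) = (37/18 - 112)*(-18) = -1979/18*(-18) = 1979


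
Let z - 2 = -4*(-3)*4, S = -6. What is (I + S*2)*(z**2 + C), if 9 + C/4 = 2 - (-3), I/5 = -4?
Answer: -79488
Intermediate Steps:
I = -20 (I = 5*(-4) = -20)
z = 50 (z = 2 - 4*(-3)*4 = 2 + 12*4 = 2 + 48 = 50)
C = -16 (C = -36 + 4*(2 - (-3)) = -36 + 4*(2 - 3*(-1)) = -36 + 4*(2 + 3) = -36 + 4*5 = -36 + 20 = -16)
(I + S*2)*(z**2 + C) = (-20 - 6*2)*(50**2 - 16) = (-20 - 12)*(2500 - 16) = -32*2484 = -79488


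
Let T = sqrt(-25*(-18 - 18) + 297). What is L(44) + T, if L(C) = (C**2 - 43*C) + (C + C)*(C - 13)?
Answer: 2772 + 3*sqrt(133) ≈ 2806.6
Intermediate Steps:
L(C) = C**2 - 43*C + 2*C*(-13 + C) (L(C) = (C**2 - 43*C) + (2*C)*(-13 + C) = (C**2 - 43*C) + 2*C*(-13 + C) = C**2 - 43*C + 2*C*(-13 + C))
T = 3*sqrt(133) (T = sqrt(-25*(-36) + 297) = sqrt(900 + 297) = sqrt(1197) = 3*sqrt(133) ≈ 34.598)
L(44) + T = 3*44*(-23 + 44) + 3*sqrt(133) = 3*44*21 + 3*sqrt(133) = 2772 + 3*sqrt(133)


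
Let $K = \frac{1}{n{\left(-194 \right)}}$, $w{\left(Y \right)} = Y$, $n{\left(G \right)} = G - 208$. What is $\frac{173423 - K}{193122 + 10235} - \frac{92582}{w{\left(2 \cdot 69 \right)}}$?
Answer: $- \frac{1259818781777}{1880238822} \approx -670.03$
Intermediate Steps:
$n{\left(G \right)} = -208 + G$ ($n{\left(G \right)} = G - 208 = -208 + G$)
$K = - \frac{1}{402}$ ($K = \frac{1}{-208 - 194} = \frac{1}{-402} = - \frac{1}{402} \approx -0.0024876$)
$\frac{173423 - K}{193122 + 10235} - \frac{92582}{w{\left(2 \cdot 69 \right)}} = \frac{173423 - - \frac{1}{402}}{193122 + 10235} - \frac{92582}{2 \cdot 69} = \frac{173423 + \frac{1}{402}}{203357} - \frac{92582}{138} = \frac{69716047}{402} \cdot \frac{1}{203357} - \frac{46291}{69} = \frac{69716047}{81749514} - \frac{46291}{69} = - \frac{1259818781777}{1880238822}$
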